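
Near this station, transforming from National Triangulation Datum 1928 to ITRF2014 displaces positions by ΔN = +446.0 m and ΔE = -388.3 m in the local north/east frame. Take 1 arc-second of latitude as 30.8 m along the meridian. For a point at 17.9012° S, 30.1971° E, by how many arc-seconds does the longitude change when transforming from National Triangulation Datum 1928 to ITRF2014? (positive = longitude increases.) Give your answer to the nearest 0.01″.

At latitude -17.9012°, cos φ = 0.951588.
1″ of longitude at this latitude = 30.80 × cos φ = 29.3089 m, so Δλ = -388.3 / 29.3089 = -13.249″.

Δλ = -13.25″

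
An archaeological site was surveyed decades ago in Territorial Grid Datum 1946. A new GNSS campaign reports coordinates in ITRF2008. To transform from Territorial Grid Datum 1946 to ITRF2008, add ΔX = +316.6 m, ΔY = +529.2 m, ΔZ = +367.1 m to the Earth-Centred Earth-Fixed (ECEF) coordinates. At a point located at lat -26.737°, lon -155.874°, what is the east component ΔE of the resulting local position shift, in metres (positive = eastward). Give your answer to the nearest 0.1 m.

ΔE = -353.6 m

The local east axis at (φ, λ) is (−sin λ, cos λ, 0), so ΔE = −sin(-155.874°)·316.6 + cos(-155.874°)·529.2 = -353.57 m.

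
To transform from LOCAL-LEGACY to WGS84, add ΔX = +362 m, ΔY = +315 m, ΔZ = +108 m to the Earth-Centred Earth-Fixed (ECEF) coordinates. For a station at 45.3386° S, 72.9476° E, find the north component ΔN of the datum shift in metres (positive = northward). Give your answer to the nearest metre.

ΔN = 366 m

At φ = -45.3386°, λ = 72.9476°: sin φ = -0.711273, cos φ = 0.702916, sin λ = 0.956037, cos λ = 0.293246.
ΔN = −sin φ cos λ·ΔX − sin φ sin λ·ΔY + cos φ·ΔZ = −(-0.711273)(0.293246)(362) − (-0.711273)(0.956037)(315) + (0.702916)(108) = 365.62 m.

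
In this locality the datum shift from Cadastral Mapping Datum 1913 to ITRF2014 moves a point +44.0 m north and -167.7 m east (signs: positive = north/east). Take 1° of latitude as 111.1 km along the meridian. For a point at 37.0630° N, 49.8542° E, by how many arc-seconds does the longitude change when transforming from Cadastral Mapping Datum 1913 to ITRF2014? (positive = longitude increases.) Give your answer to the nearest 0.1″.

Δλ = -6.8″

At latitude 37.0630°, cos φ = 0.797973.
1° of longitude at this latitude = 111.1 × cos φ = 88.65 km, so Δλ = -167.7 / 88654.8 = -0.0018916° = -6.810″.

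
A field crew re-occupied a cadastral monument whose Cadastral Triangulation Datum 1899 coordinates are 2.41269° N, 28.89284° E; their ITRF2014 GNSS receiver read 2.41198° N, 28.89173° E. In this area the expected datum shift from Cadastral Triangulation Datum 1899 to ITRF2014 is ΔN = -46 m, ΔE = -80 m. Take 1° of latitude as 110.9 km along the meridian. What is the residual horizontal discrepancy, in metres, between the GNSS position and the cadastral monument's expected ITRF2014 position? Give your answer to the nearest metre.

54 m

Observed coordinate differences: Δφ = -0.00071°, Δλ = -0.00111°.
Converting to metres (1° lat = 110900 m, cos φ = 0.999114): observed ΔN = -78.7 m, observed ΔE = -123.0 m.
Subtracting the expected shift leaves a residual of -78.7 − (-46) = -32.7 m north and -123.0 − (-80) = -43.0 m east.
Residual distance = √((-32.7)² + (-43.0)²) = 54.0 m.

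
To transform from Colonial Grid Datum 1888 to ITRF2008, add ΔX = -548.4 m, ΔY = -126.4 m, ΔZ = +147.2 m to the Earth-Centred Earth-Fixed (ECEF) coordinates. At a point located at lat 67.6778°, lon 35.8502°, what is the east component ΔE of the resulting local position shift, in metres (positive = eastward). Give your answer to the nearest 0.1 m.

The local east axis at (φ, λ) is (−sin λ, cos λ, 0), so ΔE = −sin(35.8502°)·(-548.4) + cos(35.8502°)·(-126.4) = 218.73 m.

ΔE = 218.7 m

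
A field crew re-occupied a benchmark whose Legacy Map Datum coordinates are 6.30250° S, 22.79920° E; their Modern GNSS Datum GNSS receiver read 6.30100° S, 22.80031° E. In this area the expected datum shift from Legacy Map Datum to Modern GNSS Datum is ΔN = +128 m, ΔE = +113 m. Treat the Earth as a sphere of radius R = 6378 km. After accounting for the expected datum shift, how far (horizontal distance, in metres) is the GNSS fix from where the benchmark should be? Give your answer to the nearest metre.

Observed coordinate differences: Δφ = +0.00150°, Δλ = +0.00111°.
Converting to metres (1° lat = 111317 m, cos φ = 0.993956): observed ΔN = 167.0 m, observed ΔE = 122.8 m.
Subtracting the expected shift leaves a residual of 167.0 − (128) = 39.0 m north and 122.8 − (113) = 9.8 m east.
Residual distance = √(39.0² + 9.8²) = 40.2 m.

40 m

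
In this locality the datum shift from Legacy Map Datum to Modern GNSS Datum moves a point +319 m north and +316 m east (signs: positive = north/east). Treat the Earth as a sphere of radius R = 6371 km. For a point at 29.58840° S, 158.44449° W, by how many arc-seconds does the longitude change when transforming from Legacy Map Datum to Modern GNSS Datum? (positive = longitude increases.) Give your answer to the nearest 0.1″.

At latitude -29.58840°, cos φ = 0.869595.
One radian of longitude at latitude φ spans R cos φ, so Δλ = ΔE / (R cos φ) = 316.0 / (6371000 × 0.869595) = 5.7038e-05 rad = 11.765″.

Δλ = 11.8″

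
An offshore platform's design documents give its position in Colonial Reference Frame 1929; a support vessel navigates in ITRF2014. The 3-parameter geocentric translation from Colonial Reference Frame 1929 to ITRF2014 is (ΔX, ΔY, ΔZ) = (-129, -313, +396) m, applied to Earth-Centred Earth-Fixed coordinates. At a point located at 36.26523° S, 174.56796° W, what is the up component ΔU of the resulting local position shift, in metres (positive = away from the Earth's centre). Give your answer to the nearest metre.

ΔU = -107 m

At φ = -36.26523°, λ = -174.56796°: sin φ = -0.591524, cos φ = 0.806287, sin λ = -0.094665, cos λ = -0.995509.
ΔU = cos φ cos λ·ΔX + cos φ sin λ·ΔY + sin φ·ΔZ = (0.806287)(-0.995509)(-129) + (0.806287)(-0.094665)(-313) + (-0.591524)(396) = -106.81 m.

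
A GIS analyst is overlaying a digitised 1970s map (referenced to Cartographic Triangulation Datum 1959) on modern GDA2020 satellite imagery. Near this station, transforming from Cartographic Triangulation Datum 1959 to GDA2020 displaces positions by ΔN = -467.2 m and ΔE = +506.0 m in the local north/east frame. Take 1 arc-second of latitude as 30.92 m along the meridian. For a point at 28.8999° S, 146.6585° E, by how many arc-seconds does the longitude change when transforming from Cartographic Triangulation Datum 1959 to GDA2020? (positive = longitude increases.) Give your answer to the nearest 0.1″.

Δλ = 18.7″

At latitude -28.8999°, cos φ = 0.875465.
1″ of longitude at this latitude = 30.92 × cos φ = 27.0694 m, so Δλ = 506.0 / 27.0694 = 18.693″.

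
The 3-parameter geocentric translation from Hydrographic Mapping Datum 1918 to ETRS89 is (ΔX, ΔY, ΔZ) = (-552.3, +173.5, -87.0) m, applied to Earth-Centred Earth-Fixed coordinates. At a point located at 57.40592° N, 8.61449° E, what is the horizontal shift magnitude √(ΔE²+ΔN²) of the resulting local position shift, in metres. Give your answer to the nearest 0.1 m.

466.7 m

The local east axis at (φ, λ) is (−sin λ, cos λ, 0), so ΔE = −sin(8.61449°)·(-552.3) + cos(8.61449°)·173.5 = 254.27 m.
The local north axis is (−sin φ cos λ, −sin φ sin λ, cos φ), giving ΔN = 460.068 − 21.895 − 46.865 = 391.31 m.
Horizontal magnitude = √(ΔE² + ΔN²) = √(254.27² + 391.31²) = 466.66 m.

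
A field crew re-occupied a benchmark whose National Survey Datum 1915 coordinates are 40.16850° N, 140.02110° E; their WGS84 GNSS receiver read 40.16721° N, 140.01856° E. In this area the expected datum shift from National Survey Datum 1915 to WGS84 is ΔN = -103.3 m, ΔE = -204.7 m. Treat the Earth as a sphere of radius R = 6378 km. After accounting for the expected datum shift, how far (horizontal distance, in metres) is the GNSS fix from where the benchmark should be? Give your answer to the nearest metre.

Observed coordinate differences: Δφ = -0.00129°, Δλ = -0.00254°.
Converting to metres (1° lat = 111317 m, cos φ = 0.764151): observed ΔN = -143.6 m, observed ΔE = -216.1 m.
Subtracting the expected shift leaves a residual of -143.6 − (-103.3) = -40.3 m north and -216.1 − (-204.7) = -11.4 m east.
Residual distance = √((-40.3)² + (-11.4)²) = 41.9 m.

42 m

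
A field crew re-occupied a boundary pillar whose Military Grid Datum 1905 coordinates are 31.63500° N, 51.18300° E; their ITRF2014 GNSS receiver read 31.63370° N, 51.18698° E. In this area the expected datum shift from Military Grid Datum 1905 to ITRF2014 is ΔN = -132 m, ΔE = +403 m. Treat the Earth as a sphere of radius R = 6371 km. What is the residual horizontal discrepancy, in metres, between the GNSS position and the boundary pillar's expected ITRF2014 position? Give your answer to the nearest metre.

29 m

Observed coordinate differences: Δφ = -0.00130°, Δλ = +0.00398°.
Converting to metres (1° lat = 111195 m, cos φ = 0.851407): observed ΔN = -144.6 m, observed ΔE = 376.8 m.
Subtracting the expected shift leaves a residual of -144.6 − (-132) = -12.6 m north and 376.8 − (403) = -26.2 m east.
Residual distance = √((-12.6)² + (-26.2)²) = 29.1 m.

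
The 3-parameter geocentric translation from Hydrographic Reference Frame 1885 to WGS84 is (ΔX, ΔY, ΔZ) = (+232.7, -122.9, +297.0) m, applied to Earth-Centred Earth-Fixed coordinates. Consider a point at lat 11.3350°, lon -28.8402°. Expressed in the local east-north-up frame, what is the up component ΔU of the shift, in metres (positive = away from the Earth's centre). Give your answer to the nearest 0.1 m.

ΔU = 316.4 m

The local up (radial) axis is (cos φ cos λ, cos φ sin λ, sin φ), giving ΔU = 199.862 + 58.127 + 58.374 = 316.36 m.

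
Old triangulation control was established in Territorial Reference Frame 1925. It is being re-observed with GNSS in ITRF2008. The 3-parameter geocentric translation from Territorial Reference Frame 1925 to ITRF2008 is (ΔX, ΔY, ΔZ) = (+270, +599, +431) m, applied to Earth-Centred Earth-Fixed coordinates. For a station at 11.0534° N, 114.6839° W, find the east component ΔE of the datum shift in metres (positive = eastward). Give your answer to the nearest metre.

ΔE = -5 m

At φ = 11.0534°, λ = -114.6839°: sin φ = 0.191724, cos φ = 0.981449, sin λ = -0.908626, cos λ = -0.417612.
ΔE = −sin λ·ΔX + cos λ·ΔY = −(-0.908626)·(270) + (-0.417612)·(599) = -4.82 m.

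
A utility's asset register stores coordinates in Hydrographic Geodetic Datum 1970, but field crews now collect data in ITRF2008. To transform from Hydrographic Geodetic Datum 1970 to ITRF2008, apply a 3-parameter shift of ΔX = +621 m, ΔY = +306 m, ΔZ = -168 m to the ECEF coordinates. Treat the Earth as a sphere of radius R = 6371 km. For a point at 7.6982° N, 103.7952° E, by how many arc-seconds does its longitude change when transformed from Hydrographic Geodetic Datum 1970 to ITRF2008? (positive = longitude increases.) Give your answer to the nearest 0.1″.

Δλ = -22.1″

sin φ = 0.133955, cos φ = 0.990987, sin λ = 0.971154, cos λ = -0.238452.
East component: ΔE = −sin λ·ΔX + cos λ·ΔY = −(0.971154)(621) + (-0.238452)(306) = -676.05 m.
1° of latitude spans πR/180 = 111195 m; at latitude φ, 1° of longitude spans that × cos φ = 110192.8 m, so Δλ = -676.05 / 110192.8 × 3600 = -22.087″.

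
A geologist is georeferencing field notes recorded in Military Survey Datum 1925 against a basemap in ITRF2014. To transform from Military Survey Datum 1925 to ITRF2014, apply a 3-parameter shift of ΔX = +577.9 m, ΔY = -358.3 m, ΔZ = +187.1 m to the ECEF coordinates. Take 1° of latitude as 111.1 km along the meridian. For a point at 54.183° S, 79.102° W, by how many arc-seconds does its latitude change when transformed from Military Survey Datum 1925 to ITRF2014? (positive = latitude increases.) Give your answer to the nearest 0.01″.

Δφ = 15.66″

sin φ = -0.810890, cos φ = 0.585198, sin λ = -0.981965, cos λ = 0.189061.
North component: ΔN = −sin φ cos λ·ΔX − sin φ sin λ·ΔY + cos φ·ΔZ = −(-0.810890)(0.189061)(577.9) − (-0.810890)(-0.981965)(-358.3) + (0.585198)(187.1) = 483.39 m.
1° of latitude spans 111100 m, so Δφ = 483.39 / 111100 × 3600 = 15.663″.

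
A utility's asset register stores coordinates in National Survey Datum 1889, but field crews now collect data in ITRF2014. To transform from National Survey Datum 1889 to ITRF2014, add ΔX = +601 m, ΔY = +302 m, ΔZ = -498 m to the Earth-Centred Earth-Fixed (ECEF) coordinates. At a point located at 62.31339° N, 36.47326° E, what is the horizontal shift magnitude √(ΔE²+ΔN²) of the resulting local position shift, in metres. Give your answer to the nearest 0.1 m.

The local east axis at (φ, λ) is (−sin λ, cos λ, 0), so ΔE = −sin(36.47326°)·601 + cos(36.47326°)·302 = -114.41 m.
The local north axis is (−sin φ cos λ, −sin φ sin λ, cos φ), giving ΔN = -427.950 − 158.968 − 231.388 = -818.31 m.
Horizontal magnitude = √(ΔE² + ΔN²) = √((-114.41)² + (-818.31)²) = 826.27 m.

826.3 m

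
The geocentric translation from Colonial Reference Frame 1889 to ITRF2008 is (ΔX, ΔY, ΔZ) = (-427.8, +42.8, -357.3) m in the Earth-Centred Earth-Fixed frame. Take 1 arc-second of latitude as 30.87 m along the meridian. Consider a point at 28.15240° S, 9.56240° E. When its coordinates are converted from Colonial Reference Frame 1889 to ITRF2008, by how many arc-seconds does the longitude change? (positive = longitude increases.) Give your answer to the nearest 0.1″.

Δλ = 4.2″

sin φ = -0.471818, cos φ = 0.881696, sin λ = 0.166122, cos λ = 0.986105.
East component: ΔE = −sin λ·ΔX + cos λ·ΔY = −(0.166122)(-427.8) + (0.986105)(42.8) = 113.27 m.
1° of latitude spans 3600 × 30.87 = 111132 m; at latitude φ, 1° of longitude spans that × cos φ = 97984.6 m, so Δλ = 113.27 / 97984.6 × 3600 = 4.162″.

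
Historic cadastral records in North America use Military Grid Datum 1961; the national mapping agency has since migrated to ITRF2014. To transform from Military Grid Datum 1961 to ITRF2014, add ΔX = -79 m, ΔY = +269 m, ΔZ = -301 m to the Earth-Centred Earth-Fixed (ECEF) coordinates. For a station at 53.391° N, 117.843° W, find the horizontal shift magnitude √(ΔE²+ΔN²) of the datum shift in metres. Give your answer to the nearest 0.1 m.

196.3 m

The local east axis at (φ, λ) is (−sin λ, cos λ, 0), so ΔE = −sin(-117.843°)·(-79) + cos(-117.843°)·269 = -195.49 m.
The local north axis is (−sin φ cos λ, −sin φ sin λ, cos φ), giving ΔN = -29.618 + 190.934 − 179.502 = -18.19 m.
Horizontal magnitude = √(ΔE² + ΔN²) = √((-195.49)² + (-18.19)²) = 196.33 m.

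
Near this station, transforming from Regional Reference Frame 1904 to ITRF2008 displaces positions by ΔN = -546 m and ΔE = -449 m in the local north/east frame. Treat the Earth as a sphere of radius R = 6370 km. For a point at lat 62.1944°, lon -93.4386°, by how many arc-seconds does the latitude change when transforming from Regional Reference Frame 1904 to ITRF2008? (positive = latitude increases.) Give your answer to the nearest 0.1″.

Δφ = -17.7″

On a sphere of radius R, 1 rad of latitude = R, so Δφ = ΔN / R = -546.0 / 6370000 = -8.5714e-05 rad = -17.680″.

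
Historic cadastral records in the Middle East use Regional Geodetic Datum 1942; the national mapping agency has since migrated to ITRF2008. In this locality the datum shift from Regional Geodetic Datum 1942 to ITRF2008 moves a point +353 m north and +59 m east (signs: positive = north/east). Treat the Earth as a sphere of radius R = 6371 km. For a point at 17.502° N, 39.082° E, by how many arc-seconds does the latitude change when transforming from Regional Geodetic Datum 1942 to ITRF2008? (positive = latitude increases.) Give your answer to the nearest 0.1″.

Δφ = 11.4″

On a sphere of radius R, 1 rad of latitude = R, so Δφ = ΔN / R = 353.0 / 6371000 = 5.5407e-05 rad = 11.429″.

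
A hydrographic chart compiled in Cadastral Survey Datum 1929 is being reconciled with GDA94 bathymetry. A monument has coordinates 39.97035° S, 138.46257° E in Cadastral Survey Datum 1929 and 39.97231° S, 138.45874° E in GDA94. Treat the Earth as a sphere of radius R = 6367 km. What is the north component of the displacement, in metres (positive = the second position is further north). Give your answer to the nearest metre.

Δφ = -39.97231° − -39.97035° = -0.00196°; Δλ = 138.45874° − 138.46257° = -0.00383°.
1° along a meridian = πR/180 = 111125 m.
ΔN = Δφ × 111125 = -217.8 m; ΔE = Δλ × 111125 × cos(-39.97035°) = -0.00383 × 111125 × 0.766377 = -326.2 m.

ΔN = -218 m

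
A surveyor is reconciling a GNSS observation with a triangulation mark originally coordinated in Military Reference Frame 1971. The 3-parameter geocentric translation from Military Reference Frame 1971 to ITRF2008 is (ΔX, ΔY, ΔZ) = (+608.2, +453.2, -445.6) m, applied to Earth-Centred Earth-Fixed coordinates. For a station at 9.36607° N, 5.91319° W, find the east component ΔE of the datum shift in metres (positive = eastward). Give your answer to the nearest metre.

The local east axis at (φ, λ) is (−sin λ, cos λ, 0), so ΔE = −sin(-5.91319°)·608.2 + cos(-5.91319°)·453.2 = 513.45 m.

ΔE = 513 m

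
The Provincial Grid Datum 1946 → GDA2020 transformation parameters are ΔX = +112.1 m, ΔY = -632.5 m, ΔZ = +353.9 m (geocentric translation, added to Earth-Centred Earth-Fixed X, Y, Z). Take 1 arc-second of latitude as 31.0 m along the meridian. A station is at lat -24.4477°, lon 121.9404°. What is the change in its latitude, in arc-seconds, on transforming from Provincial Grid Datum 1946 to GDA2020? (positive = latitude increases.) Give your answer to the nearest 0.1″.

Δφ = 2.4″

sin φ = -0.413862, cos φ = 0.910339, sin λ = 0.848599, cos λ = -0.529037.
North component: ΔN = −sin φ cos λ·ΔX − sin φ sin λ·ΔY + cos φ·ΔZ = −(-0.413862)(-0.529037)(112.1) − (-0.413862)(0.848599)(-632.5) + (0.910339)(353.9) = 75.49 m.
1° of latitude spans 3600 × 31.00 = 111600 m, so Δφ = 75.49 / 111600 × 3600 = 2.435″.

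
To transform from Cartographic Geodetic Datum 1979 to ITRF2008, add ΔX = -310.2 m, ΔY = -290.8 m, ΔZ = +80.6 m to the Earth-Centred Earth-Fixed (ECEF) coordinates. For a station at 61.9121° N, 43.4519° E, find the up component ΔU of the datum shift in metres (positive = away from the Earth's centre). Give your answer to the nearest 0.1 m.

ΔU = -129.1 m

The local up (radial) axis is (cos φ cos λ, cos φ sin λ, sin φ), giving ΔU = -106.025 − 94.163 + 71.107 = -129.08 m.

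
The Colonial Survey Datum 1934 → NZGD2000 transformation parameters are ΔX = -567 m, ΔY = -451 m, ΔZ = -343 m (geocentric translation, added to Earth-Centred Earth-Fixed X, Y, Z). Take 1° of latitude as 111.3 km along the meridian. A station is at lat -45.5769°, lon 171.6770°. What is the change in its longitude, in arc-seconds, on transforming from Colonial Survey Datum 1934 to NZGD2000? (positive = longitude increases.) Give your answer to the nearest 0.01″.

Δλ = 24.41″

sin φ = -0.714191, cos φ = 0.699951, sin λ = 0.144753, cos λ = -0.989468.
East component: ΔE = −sin λ·ΔX + cos λ·ΔY = −(0.144753)(-567) + (-0.989468)(-451) = 528.33 m.
1° of latitude spans 111300 m; at latitude φ, 1° of longitude spans that × cos φ = 77904.6 m, so Δλ = 528.33 / 77904.6 × 3600 = 24.414″.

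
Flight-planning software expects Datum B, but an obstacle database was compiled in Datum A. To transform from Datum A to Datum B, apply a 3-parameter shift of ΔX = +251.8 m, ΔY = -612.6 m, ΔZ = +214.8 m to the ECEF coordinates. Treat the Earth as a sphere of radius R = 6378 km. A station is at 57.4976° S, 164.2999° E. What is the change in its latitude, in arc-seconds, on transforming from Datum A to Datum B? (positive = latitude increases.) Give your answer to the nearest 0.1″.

Δφ = -7.4″

sin φ = -0.843369, cos φ = 0.537335, sin λ = 0.270602, cos λ = -0.962691.
North component: ΔN = −sin φ cos λ·ΔX − sin φ sin λ·ΔY + cos φ·ΔZ = −(-0.843369)(-0.962691)(251.8) − (-0.843369)(0.270602)(-612.6) + (0.537335)(214.8) = -228.82 m.
1° of latitude spans πR/180 = 111317 m, so Δφ = -228.82 / 111317 × 3600 = -7.400″.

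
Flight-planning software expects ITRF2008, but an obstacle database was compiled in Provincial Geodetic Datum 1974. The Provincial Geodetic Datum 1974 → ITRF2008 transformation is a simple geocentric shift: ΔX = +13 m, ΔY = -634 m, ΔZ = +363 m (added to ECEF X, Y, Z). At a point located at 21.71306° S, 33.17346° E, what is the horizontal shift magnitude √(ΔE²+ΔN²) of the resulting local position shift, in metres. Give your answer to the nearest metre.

The local east axis at (φ, λ) is (−sin λ, cos λ, 0), so ΔE = −sin(33.17346°)·13 + cos(33.17346°)·(-634) = -537.78 m.
The local north axis is (−sin φ cos λ, −sin φ sin λ, cos φ), giving ΔN = 4.026 − 128.342 + 337.245 = 212.93 m.
Horizontal magnitude = √(ΔE² + ΔN²) = √((-537.78)² + 212.93²) = 578.40 m.

578 m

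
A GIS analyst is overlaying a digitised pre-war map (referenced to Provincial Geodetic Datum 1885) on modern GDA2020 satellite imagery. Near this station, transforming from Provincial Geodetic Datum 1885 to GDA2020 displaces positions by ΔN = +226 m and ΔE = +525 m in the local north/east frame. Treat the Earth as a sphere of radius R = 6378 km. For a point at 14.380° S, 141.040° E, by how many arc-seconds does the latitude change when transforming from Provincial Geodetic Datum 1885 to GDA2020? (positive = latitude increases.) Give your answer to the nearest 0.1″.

On a sphere of radius R, 1 rad of latitude = R, so Δφ = ΔN / R = 226.0 / 6378000 = 3.5434e-05 rad = 7.309″.

Δφ = 7.3″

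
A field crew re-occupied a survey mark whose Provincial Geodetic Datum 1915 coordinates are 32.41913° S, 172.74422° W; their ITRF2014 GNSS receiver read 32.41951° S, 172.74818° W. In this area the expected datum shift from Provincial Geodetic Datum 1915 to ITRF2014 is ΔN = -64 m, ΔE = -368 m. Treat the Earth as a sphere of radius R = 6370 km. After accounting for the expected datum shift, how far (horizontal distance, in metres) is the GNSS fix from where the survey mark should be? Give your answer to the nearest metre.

22 m

Observed coordinate differences: Δφ = -0.00038°, Δλ = -0.00396°.
Converting to metres (1° lat = 111177 m, cos φ = 0.844149): observed ΔN = -42.2 m, observed ΔE = -371.6 m.
Subtracting the expected shift leaves a residual of -42.2 − (-64) = 21.8 m north and -371.6 − (-368) = -3.6 m east.
Residual distance = √(21.8² + (-3.6)²) = 22.1 m.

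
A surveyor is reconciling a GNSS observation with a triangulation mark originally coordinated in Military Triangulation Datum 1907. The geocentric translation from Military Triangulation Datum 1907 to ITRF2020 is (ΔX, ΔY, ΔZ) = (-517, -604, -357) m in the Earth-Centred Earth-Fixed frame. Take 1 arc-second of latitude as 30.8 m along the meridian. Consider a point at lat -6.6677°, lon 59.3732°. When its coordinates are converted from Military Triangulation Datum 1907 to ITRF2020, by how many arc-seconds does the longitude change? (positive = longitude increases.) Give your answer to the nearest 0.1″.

sin φ = -0.116111, cos φ = 0.993236, sin λ = 0.860504, cos λ = 0.509444.
East component: ΔE = −sin λ·ΔX + cos λ·ΔY = −(0.860504)(-517) + (0.509444)(-604) = 137.18 m.
1° of latitude spans 3600 × 30.80 = 110880 m; at latitude φ, 1° of longitude spans that × cos φ = 110130.0 m, so Δλ = 137.18 / 110130.0 × 3600 = 4.484″.

Δλ = 4.5″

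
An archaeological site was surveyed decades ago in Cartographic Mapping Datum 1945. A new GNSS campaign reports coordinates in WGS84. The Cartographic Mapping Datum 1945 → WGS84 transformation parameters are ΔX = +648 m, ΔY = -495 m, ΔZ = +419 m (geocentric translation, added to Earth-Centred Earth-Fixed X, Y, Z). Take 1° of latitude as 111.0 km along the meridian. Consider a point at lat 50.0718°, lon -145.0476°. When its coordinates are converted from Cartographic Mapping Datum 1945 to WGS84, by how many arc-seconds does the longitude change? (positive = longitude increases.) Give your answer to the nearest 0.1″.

Δλ = 39.3″

sin φ = 0.766849, cos φ = 0.641827, sin λ = -0.572896, cos λ = -0.819628.
East component: ΔE = −sin λ·ΔX + cos λ·ΔY = −(-0.572896)(648) + (-0.819628)(-495) = 776.95 m.
1° of latitude spans 111000 m; at latitude φ, 1° of longitude spans that × cos φ = 71242.8 m, so Δλ = 776.95 / 71242.8 × 3600 = 39.261″.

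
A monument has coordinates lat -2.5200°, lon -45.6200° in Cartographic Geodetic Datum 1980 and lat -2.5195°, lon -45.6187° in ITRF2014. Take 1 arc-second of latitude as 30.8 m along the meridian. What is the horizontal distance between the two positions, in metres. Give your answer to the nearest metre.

Δφ = -2.5195° − -2.5200° = +0.0005°; Δλ = -45.6187° − -45.6200° = +0.0013°.
1° of latitude = 3600 × 30.80 = 110880 m.
ΔN = Δφ × 110880 = 55.4 m; ΔE = Δλ × 110880 × cos(-2.5200°) = +0.0013 × 110880 × 0.999033 = 144.0 m.
Distance = √(ΔE² + ΔN²) = √(144.0² + 55.4²) = 154.3 m.

154 m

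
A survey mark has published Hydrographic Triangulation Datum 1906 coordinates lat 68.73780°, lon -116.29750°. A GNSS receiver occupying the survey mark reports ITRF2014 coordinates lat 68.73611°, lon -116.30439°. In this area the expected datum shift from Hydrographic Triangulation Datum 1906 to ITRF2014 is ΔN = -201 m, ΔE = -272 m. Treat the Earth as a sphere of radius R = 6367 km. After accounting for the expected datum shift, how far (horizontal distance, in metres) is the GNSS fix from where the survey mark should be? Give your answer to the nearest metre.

14 m

Observed coordinate differences: Δφ = -0.00169°, Δλ = -0.00689°.
Converting to metres (1° lat = 111125 m, cos φ = 0.362636): observed ΔN = -187.8 m, observed ΔE = -277.7 m.
Subtracting the expected shift leaves a residual of -187.8 − (-201) = 13.2 m north and -277.7 − (-272) = -5.7 m east.
Residual distance = √(13.2² + (-5.7)²) = 14.4 m.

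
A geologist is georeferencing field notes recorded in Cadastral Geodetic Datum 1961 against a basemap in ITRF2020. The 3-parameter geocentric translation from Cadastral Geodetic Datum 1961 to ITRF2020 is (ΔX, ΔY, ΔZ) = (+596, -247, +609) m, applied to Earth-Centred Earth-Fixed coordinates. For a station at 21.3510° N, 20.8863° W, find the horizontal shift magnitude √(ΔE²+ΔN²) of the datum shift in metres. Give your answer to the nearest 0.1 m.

At φ = 21.3510°, λ = -20.8863°: sin φ = 0.364080, cos φ = 0.931368, sin λ = -0.356515, cos λ = 0.934290.
ΔE = −sin λ·ΔX + cos λ·ΔY = −(-0.356515)·(596) + (0.934290)·(-247) = -18.29 m.
ΔN = −sin φ cos λ·ΔX − sin φ sin λ·ΔY + cos φ·ΔZ = −(0.364080)(0.934290)(596) − (0.364080)(-0.356515)(-247) + (0.931368)(609) = 332.41 m.
Horizontal magnitude = √(ΔE² + ΔN²) = √((-18.29)² + 332.41²) = 332.91 m.

332.9 m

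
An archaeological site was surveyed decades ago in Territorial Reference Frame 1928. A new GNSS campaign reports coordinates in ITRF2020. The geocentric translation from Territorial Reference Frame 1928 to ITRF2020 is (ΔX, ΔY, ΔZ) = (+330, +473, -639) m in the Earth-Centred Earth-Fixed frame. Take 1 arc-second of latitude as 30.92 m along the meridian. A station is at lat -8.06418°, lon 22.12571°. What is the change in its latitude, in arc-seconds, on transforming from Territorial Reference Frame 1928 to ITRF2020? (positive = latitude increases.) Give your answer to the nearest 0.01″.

sin φ = -0.140282, cos φ = 0.990112, sin λ = 0.376640, cos λ = 0.926360.
North component: ΔN = −sin φ cos λ·ΔX − sin φ sin λ·ΔY + cos φ·ΔZ = −(-0.140282)(0.926360)(330) − (-0.140282)(0.376640)(473) + (0.990112)(-639) = -564.81 m.
1° of latitude spans 3600 × 30.92 = 111312 m, so Δφ = -564.81 / 111312 × 3600 = -18.267″.

Δφ = -18.27″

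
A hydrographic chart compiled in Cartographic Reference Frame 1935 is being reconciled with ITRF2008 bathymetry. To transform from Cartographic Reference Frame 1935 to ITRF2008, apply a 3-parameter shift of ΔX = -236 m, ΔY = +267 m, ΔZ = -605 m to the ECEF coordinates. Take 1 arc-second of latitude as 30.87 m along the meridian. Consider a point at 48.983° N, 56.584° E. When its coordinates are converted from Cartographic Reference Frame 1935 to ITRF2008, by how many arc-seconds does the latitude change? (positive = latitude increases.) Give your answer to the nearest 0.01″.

Δφ = -15.13″

sin φ = 0.754515, cos φ = 0.656283, sin λ = 0.834694, cos λ = 0.550714.
North component: ΔN = −sin φ cos λ·ΔX − sin φ sin λ·ΔY + cos φ·ΔZ = −(0.754515)(0.550714)(-236) − (0.754515)(0.834694)(267) + (0.656283)(-605) = -467.14 m.
1° of latitude spans 3600 × 30.87 = 111132 m, so Δφ = -467.14 / 111132 × 3600 = -15.133″.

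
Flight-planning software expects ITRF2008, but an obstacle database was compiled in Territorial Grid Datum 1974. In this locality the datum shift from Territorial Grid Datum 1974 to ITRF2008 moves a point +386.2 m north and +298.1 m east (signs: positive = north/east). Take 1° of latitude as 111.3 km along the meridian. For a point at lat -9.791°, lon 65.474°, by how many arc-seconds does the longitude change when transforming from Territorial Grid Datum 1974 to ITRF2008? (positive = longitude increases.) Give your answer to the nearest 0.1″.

Δλ = 9.8″

At latitude -9.791°, cos φ = 0.985435.
1° of longitude at this latitude = 111.3 × cos φ = 109.68 km, so Δλ = 298.1 / 109678.9 = 0.0027179° = 9.785″.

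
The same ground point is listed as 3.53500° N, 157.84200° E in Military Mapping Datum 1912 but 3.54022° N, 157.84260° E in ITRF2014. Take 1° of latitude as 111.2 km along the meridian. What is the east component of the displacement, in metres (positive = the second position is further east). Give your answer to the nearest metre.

ΔE = 67 m

Δφ = 3.54022° − 3.53500° = +0.00522°; Δλ = 157.84260° − 157.84200° = +0.00060°.
ΔN = Δφ × 111200 = 580.5 m; ΔE = Δλ × 111200 × cos(3.53500°) = +0.00060 × 111200 × 0.998097 = 66.6 m.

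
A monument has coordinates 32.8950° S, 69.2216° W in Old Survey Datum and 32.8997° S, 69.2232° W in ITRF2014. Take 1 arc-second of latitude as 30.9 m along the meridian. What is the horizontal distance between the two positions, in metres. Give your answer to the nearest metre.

Δφ = -32.8997° − -32.8950° = -0.0047°; Δλ = -69.2232° − -69.2216° = -0.0016°.
1° of latitude = 3600 × 30.90 = 111240 m.
ΔN = Δφ × 111240 = -522.8 m; ΔE = Δλ × 111240 × cos(-32.8950°) = -0.0016 × 111240 × 0.839667 = -149.4 m.
Distance = √(ΔE² + ΔN²) = √((-149.4)² + (-522.8)²) = 543.8 m.

544 m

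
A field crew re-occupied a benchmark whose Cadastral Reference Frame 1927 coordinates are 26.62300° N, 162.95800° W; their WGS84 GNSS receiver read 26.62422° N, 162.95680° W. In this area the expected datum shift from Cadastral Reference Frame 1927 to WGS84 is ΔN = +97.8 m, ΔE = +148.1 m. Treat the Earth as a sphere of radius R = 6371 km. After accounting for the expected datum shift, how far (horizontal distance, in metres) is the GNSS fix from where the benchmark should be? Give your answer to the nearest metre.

48 m

Observed coordinate differences: Δφ = +0.00122°, Δλ = +0.00120°.
Converting to metres (1° lat = 111195 m, cos φ = 0.893974): observed ΔN = 135.7 m, observed ΔE = 119.3 m.
Subtracting the expected shift leaves a residual of 135.7 − (97.8) = 37.9 m north and 119.3 − (148.1) = -28.8 m east.
Residual distance = √(37.9² + (-28.8)²) = 47.6 m.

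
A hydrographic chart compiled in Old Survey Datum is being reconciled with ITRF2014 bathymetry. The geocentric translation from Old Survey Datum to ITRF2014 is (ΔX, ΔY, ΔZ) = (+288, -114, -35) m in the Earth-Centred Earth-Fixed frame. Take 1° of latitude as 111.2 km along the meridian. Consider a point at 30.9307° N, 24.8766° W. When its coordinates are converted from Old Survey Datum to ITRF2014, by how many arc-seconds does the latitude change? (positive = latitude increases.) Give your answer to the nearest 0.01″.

sin φ = 0.514001, cos φ = 0.857790, sin λ = -0.420665, cos λ = 0.907216.
North component: ΔN = −sin φ cos λ·ΔX − sin φ sin λ·ΔY + cos φ·ΔZ = −(0.514001)(0.907216)(288) − (0.514001)(-0.420665)(-114) + (0.857790)(-35) = -188.97 m.
1° of latitude spans 111200 m, so Δφ = -188.97 / 111200 × 3600 = -6.118″.

Δφ = -6.12″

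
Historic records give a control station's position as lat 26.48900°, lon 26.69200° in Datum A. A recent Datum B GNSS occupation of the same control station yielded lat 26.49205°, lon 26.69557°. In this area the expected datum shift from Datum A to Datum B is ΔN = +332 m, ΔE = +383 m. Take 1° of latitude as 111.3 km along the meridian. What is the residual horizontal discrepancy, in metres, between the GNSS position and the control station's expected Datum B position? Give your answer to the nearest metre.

Observed coordinate differences: Δφ = +0.00305°, Δλ = +0.00357°.
Converting to metres (1° lat = 111300 m, cos φ = 0.895020): observed ΔN = 339.5 m, observed ΔE = 355.6 m.
Subtracting the expected shift leaves a residual of 339.5 − (332) = 7.5 m north and 355.6 − (383) = -27.4 m east.
Residual distance = √(7.5² + (-27.4)²) = 28.4 m.

28 m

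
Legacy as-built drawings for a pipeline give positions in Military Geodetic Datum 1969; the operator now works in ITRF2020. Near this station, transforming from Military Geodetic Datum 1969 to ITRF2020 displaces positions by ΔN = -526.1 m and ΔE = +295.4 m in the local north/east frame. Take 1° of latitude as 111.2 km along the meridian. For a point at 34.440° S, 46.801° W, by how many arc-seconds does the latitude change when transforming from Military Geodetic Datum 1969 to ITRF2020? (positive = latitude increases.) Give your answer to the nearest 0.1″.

1° of latitude = 111.2 km, so Δφ = -526.1 / 111200 = -0.0047311° = -17.032″.

Δφ = -17.0″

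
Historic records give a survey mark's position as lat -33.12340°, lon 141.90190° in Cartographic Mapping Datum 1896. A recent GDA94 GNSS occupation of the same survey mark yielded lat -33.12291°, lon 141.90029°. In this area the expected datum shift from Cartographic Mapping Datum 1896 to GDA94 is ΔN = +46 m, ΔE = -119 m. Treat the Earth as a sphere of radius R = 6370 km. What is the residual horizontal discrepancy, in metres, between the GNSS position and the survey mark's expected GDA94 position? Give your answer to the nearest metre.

Observed coordinate differences: Δφ = +0.00049°, Δλ = -0.00161°.
Converting to metres (1° lat = 111177 m, cos φ = 0.837496): observed ΔN = 54.5 m, observed ΔE = -149.9 m.
Subtracting the expected shift leaves a residual of 54.5 − (46) = 8.5 m north and -149.9 − (-119) = -30.9 m east.
Residual distance = √(8.5² + (-30.9)²) = 32.0 m.

32 m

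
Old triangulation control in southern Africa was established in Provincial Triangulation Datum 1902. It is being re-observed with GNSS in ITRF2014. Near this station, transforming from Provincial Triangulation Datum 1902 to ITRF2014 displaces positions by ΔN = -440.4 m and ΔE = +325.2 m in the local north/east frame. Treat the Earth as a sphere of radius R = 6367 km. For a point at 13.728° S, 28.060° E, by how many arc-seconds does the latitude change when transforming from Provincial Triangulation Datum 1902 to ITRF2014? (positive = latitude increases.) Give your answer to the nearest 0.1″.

Δφ = -14.3″

On a sphere of radius R, 1 rad of latitude = R, so Δφ = ΔN / R = -440.4 / 6367000 = -6.9169e-05 rad = -14.267″.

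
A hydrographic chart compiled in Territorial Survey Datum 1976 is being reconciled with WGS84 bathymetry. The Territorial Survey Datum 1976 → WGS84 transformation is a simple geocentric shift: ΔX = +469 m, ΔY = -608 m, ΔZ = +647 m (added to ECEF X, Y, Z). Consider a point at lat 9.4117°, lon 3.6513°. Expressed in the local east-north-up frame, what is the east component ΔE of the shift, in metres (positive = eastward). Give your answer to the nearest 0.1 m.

ΔE = -636.6 m

The local east axis at (φ, λ) is (−sin λ, cos λ, 0), so ΔE = −sin(3.6513°)·469 + cos(3.6513°)·(-608) = -636.63 m.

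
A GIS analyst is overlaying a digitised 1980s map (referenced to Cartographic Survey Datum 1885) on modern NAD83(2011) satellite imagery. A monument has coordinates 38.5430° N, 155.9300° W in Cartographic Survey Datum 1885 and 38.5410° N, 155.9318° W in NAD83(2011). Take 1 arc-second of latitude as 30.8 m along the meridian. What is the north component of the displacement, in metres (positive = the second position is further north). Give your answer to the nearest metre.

Δφ = 38.5410° − 38.5430° = -0.0020°; Δλ = -155.9318° − -155.9300° = -0.0018°.
1° of latitude = 3600 × 30.80 = 110880 m.
ΔN = Δφ × 110880 = -221.8 m; ΔE = Δλ × 110880 × cos(38.5430°) = -0.0018 × 110880 × 0.782141 = -156.1 m.

ΔN = -222 m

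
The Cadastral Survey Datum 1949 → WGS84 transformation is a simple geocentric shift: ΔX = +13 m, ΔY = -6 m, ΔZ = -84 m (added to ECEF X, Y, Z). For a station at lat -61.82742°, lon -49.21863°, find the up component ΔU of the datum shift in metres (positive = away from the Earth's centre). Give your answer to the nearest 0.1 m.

The local up (radial) axis is (cos φ cos λ, cos φ sin λ, sin φ), giving ΔU = 4.009 + 2.145 + 74.048 = 80.20 m.

ΔU = 80.2 m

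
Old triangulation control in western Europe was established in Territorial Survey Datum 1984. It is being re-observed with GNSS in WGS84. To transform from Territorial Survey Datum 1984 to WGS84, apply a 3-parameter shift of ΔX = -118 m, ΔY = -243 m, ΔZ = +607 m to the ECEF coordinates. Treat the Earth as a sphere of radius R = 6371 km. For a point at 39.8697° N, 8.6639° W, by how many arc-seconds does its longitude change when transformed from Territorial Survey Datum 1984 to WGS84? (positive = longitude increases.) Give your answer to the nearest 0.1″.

Δλ = -10.9″

sin φ = 0.641044, cos φ = 0.767504, sin λ = -0.150638, cos λ = 0.988589.
East component: ΔE = −sin λ·ΔX + cos λ·ΔY = −(-0.150638)(-118) + (0.988589)(-243) = -258.00 m.
1° of latitude spans πR/180 = 111195 m; at latitude φ, 1° of longitude spans that × cos φ = 85342.6 m, so Δλ = -258.00 / 85342.6 × 3600 = -10.883″.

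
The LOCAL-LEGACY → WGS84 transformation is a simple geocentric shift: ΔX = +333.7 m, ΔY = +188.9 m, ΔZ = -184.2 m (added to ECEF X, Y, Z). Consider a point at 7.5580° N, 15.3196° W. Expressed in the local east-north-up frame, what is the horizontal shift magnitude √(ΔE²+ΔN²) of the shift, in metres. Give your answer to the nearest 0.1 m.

347.5 m

The local east axis at (φ, λ) is (−sin λ, cos λ, 0), so ΔE = −sin(-15.3196°)·333.7 + cos(-15.3196°)·188.9 = 270.35 m.
The local north axis is (−sin φ cos λ, −sin φ sin λ, cos φ), giving ΔN = -42.332 + 6.564 − 182.600 = -218.37 m.
Horizontal magnitude = √(ΔE² + ΔN²) = √(270.35² + (-218.37)²) = 347.53 m.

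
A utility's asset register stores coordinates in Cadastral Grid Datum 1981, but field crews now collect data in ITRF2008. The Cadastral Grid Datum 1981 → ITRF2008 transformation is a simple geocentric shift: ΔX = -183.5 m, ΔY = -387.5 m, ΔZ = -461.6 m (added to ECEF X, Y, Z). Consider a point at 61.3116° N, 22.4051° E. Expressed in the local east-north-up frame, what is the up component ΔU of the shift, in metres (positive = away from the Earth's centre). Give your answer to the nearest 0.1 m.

ΔU = -557.3 m

The local up (radial) axis is (cos φ cos λ, cos φ sin λ, sin φ), giving ΔU = -81.439 − 70.901 − 404.936 = -557.28 m.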